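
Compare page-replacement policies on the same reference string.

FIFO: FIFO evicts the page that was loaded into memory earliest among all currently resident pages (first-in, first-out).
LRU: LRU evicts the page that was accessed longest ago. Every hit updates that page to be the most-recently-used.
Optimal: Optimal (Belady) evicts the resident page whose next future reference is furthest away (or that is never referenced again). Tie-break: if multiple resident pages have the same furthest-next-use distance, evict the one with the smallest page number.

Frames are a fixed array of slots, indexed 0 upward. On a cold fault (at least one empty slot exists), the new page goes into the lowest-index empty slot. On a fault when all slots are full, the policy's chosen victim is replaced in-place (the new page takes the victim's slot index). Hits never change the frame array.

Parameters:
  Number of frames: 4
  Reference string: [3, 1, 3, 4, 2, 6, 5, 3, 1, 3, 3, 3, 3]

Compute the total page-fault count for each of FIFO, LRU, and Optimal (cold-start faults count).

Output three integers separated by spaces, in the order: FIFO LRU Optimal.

--- FIFO ---
  step 0: ref 3 -> FAULT, frames=[3,-,-,-] (faults so far: 1)
  step 1: ref 1 -> FAULT, frames=[3,1,-,-] (faults so far: 2)
  step 2: ref 3 -> HIT, frames=[3,1,-,-] (faults so far: 2)
  step 3: ref 4 -> FAULT, frames=[3,1,4,-] (faults so far: 3)
  step 4: ref 2 -> FAULT, frames=[3,1,4,2] (faults so far: 4)
  step 5: ref 6 -> FAULT, evict 3, frames=[6,1,4,2] (faults so far: 5)
  step 6: ref 5 -> FAULT, evict 1, frames=[6,5,4,2] (faults so far: 6)
  step 7: ref 3 -> FAULT, evict 4, frames=[6,5,3,2] (faults so far: 7)
  step 8: ref 1 -> FAULT, evict 2, frames=[6,5,3,1] (faults so far: 8)
  step 9: ref 3 -> HIT, frames=[6,5,3,1] (faults so far: 8)
  step 10: ref 3 -> HIT, frames=[6,5,3,1] (faults so far: 8)
  step 11: ref 3 -> HIT, frames=[6,5,3,1] (faults so far: 8)
  step 12: ref 3 -> HIT, frames=[6,5,3,1] (faults so far: 8)
  FIFO total faults: 8
--- LRU ---
  step 0: ref 3 -> FAULT, frames=[3,-,-,-] (faults so far: 1)
  step 1: ref 1 -> FAULT, frames=[3,1,-,-] (faults so far: 2)
  step 2: ref 3 -> HIT, frames=[3,1,-,-] (faults so far: 2)
  step 3: ref 4 -> FAULT, frames=[3,1,4,-] (faults so far: 3)
  step 4: ref 2 -> FAULT, frames=[3,1,4,2] (faults so far: 4)
  step 5: ref 6 -> FAULT, evict 1, frames=[3,6,4,2] (faults so far: 5)
  step 6: ref 5 -> FAULT, evict 3, frames=[5,6,4,2] (faults so far: 6)
  step 7: ref 3 -> FAULT, evict 4, frames=[5,6,3,2] (faults so far: 7)
  step 8: ref 1 -> FAULT, evict 2, frames=[5,6,3,1] (faults so far: 8)
  step 9: ref 3 -> HIT, frames=[5,6,3,1] (faults so far: 8)
  step 10: ref 3 -> HIT, frames=[5,6,3,1] (faults so far: 8)
  step 11: ref 3 -> HIT, frames=[5,6,3,1] (faults so far: 8)
  step 12: ref 3 -> HIT, frames=[5,6,3,1] (faults so far: 8)
  LRU total faults: 8
--- Optimal ---
  step 0: ref 3 -> FAULT, frames=[3,-,-,-] (faults so far: 1)
  step 1: ref 1 -> FAULT, frames=[3,1,-,-] (faults so far: 2)
  step 2: ref 3 -> HIT, frames=[3,1,-,-] (faults so far: 2)
  step 3: ref 4 -> FAULT, frames=[3,1,4,-] (faults so far: 3)
  step 4: ref 2 -> FAULT, frames=[3,1,4,2] (faults so far: 4)
  step 5: ref 6 -> FAULT, evict 2, frames=[3,1,4,6] (faults so far: 5)
  step 6: ref 5 -> FAULT, evict 4, frames=[3,1,5,6] (faults so far: 6)
  step 7: ref 3 -> HIT, frames=[3,1,5,6] (faults so far: 6)
  step 8: ref 1 -> HIT, frames=[3,1,5,6] (faults so far: 6)
  step 9: ref 3 -> HIT, frames=[3,1,5,6] (faults so far: 6)
  step 10: ref 3 -> HIT, frames=[3,1,5,6] (faults so far: 6)
  step 11: ref 3 -> HIT, frames=[3,1,5,6] (faults so far: 6)
  step 12: ref 3 -> HIT, frames=[3,1,5,6] (faults so far: 6)
  Optimal total faults: 6

Answer: 8 8 6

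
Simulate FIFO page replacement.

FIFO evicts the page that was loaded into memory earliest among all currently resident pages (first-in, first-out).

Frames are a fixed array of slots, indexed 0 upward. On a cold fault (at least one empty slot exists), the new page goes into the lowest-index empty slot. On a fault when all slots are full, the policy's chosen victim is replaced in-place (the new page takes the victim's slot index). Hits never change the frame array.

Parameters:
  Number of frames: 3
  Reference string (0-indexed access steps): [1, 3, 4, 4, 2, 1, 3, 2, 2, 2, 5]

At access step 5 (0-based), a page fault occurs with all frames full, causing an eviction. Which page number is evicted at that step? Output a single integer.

Answer: 3

Derivation:
Step 0: ref 1 -> FAULT, frames=[1,-,-]
Step 1: ref 3 -> FAULT, frames=[1,3,-]
Step 2: ref 4 -> FAULT, frames=[1,3,4]
Step 3: ref 4 -> HIT, frames=[1,3,4]
Step 4: ref 2 -> FAULT, evict 1, frames=[2,3,4]
Step 5: ref 1 -> FAULT, evict 3, frames=[2,1,4]
At step 5: evicted page 3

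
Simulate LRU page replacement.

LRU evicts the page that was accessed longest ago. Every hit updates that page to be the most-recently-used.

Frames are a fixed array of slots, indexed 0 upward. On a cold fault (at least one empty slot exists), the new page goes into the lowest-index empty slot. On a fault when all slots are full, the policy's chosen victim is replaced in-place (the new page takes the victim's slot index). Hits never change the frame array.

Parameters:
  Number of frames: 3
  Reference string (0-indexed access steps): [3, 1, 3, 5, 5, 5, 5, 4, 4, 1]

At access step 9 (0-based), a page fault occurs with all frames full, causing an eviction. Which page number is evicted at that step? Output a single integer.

Step 0: ref 3 -> FAULT, frames=[3,-,-]
Step 1: ref 1 -> FAULT, frames=[3,1,-]
Step 2: ref 3 -> HIT, frames=[3,1,-]
Step 3: ref 5 -> FAULT, frames=[3,1,5]
Step 4: ref 5 -> HIT, frames=[3,1,5]
Step 5: ref 5 -> HIT, frames=[3,1,5]
Step 6: ref 5 -> HIT, frames=[3,1,5]
Step 7: ref 4 -> FAULT, evict 1, frames=[3,4,5]
Step 8: ref 4 -> HIT, frames=[3,4,5]
Step 9: ref 1 -> FAULT, evict 3, frames=[1,4,5]
At step 9: evicted page 3

Answer: 3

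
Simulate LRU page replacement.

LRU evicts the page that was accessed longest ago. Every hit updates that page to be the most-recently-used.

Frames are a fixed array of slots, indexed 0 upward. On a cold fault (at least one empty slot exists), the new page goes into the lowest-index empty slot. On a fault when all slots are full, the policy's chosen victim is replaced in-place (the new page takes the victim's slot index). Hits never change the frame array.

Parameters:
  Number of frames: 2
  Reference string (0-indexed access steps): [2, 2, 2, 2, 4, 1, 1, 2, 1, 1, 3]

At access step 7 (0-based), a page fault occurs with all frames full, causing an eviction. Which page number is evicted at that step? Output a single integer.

Answer: 4

Derivation:
Step 0: ref 2 -> FAULT, frames=[2,-]
Step 1: ref 2 -> HIT, frames=[2,-]
Step 2: ref 2 -> HIT, frames=[2,-]
Step 3: ref 2 -> HIT, frames=[2,-]
Step 4: ref 4 -> FAULT, frames=[2,4]
Step 5: ref 1 -> FAULT, evict 2, frames=[1,4]
Step 6: ref 1 -> HIT, frames=[1,4]
Step 7: ref 2 -> FAULT, evict 4, frames=[1,2]
At step 7: evicted page 4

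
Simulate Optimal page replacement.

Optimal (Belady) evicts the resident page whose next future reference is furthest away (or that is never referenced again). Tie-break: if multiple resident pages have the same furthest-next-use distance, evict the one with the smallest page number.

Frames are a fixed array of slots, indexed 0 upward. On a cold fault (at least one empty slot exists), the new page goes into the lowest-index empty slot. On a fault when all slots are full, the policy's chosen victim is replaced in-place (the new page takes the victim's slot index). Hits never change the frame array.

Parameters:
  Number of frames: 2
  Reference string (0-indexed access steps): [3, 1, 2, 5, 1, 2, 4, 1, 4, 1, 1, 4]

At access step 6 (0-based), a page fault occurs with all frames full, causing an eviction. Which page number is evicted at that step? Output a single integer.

Step 0: ref 3 -> FAULT, frames=[3,-]
Step 1: ref 1 -> FAULT, frames=[3,1]
Step 2: ref 2 -> FAULT, evict 3, frames=[2,1]
Step 3: ref 5 -> FAULT, evict 2, frames=[5,1]
Step 4: ref 1 -> HIT, frames=[5,1]
Step 5: ref 2 -> FAULT, evict 5, frames=[2,1]
Step 6: ref 4 -> FAULT, evict 2, frames=[4,1]
At step 6: evicted page 2

Answer: 2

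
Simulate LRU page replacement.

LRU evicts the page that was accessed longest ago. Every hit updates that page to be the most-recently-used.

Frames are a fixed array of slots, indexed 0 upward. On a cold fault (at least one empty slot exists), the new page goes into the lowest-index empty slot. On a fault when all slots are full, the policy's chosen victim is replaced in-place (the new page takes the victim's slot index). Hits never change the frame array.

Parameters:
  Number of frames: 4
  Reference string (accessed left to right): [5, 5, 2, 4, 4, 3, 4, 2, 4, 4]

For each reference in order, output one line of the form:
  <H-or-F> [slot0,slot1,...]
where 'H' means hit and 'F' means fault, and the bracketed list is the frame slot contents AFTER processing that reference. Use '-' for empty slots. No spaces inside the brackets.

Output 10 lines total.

F [5,-,-,-]
H [5,-,-,-]
F [5,2,-,-]
F [5,2,4,-]
H [5,2,4,-]
F [5,2,4,3]
H [5,2,4,3]
H [5,2,4,3]
H [5,2,4,3]
H [5,2,4,3]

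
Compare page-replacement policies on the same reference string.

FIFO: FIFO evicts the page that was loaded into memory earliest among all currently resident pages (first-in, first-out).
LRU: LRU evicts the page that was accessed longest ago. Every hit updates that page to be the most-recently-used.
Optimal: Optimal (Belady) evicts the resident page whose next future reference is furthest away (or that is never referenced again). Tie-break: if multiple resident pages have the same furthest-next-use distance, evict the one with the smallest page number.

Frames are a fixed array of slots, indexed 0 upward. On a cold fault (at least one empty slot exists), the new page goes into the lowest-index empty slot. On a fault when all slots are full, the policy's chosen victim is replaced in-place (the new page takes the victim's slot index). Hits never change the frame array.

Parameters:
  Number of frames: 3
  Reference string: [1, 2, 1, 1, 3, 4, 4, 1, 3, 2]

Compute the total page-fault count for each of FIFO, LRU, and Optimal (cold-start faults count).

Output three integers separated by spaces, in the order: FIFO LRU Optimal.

Answer: 6 5 5

Derivation:
--- FIFO ---
  step 0: ref 1 -> FAULT, frames=[1,-,-] (faults so far: 1)
  step 1: ref 2 -> FAULT, frames=[1,2,-] (faults so far: 2)
  step 2: ref 1 -> HIT, frames=[1,2,-] (faults so far: 2)
  step 3: ref 1 -> HIT, frames=[1,2,-] (faults so far: 2)
  step 4: ref 3 -> FAULT, frames=[1,2,3] (faults so far: 3)
  step 5: ref 4 -> FAULT, evict 1, frames=[4,2,3] (faults so far: 4)
  step 6: ref 4 -> HIT, frames=[4,2,3] (faults so far: 4)
  step 7: ref 1 -> FAULT, evict 2, frames=[4,1,3] (faults so far: 5)
  step 8: ref 3 -> HIT, frames=[4,1,3] (faults so far: 5)
  step 9: ref 2 -> FAULT, evict 3, frames=[4,1,2] (faults so far: 6)
  FIFO total faults: 6
--- LRU ---
  step 0: ref 1 -> FAULT, frames=[1,-,-] (faults so far: 1)
  step 1: ref 2 -> FAULT, frames=[1,2,-] (faults so far: 2)
  step 2: ref 1 -> HIT, frames=[1,2,-] (faults so far: 2)
  step 3: ref 1 -> HIT, frames=[1,2,-] (faults so far: 2)
  step 4: ref 3 -> FAULT, frames=[1,2,3] (faults so far: 3)
  step 5: ref 4 -> FAULT, evict 2, frames=[1,4,3] (faults so far: 4)
  step 6: ref 4 -> HIT, frames=[1,4,3] (faults so far: 4)
  step 7: ref 1 -> HIT, frames=[1,4,3] (faults so far: 4)
  step 8: ref 3 -> HIT, frames=[1,4,3] (faults so far: 4)
  step 9: ref 2 -> FAULT, evict 4, frames=[1,2,3] (faults so far: 5)
  LRU total faults: 5
--- Optimal ---
  step 0: ref 1 -> FAULT, frames=[1,-,-] (faults so far: 1)
  step 1: ref 2 -> FAULT, frames=[1,2,-] (faults so far: 2)
  step 2: ref 1 -> HIT, frames=[1,2,-] (faults so far: 2)
  step 3: ref 1 -> HIT, frames=[1,2,-] (faults so far: 2)
  step 4: ref 3 -> FAULT, frames=[1,2,3] (faults so far: 3)
  step 5: ref 4 -> FAULT, evict 2, frames=[1,4,3] (faults so far: 4)
  step 6: ref 4 -> HIT, frames=[1,4,3] (faults so far: 4)
  step 7: ref 1 -> HIT, frames=[1,4,3] (faults so far: 4)
  step 8: ref 3 -> HIT, frames=[1,4,3] (faults so far: 4)
  step 9: ref 2 -> FAULT, evict 1, frames=[2,4,3] (faults so far: 5)
  Optimal total faults: 5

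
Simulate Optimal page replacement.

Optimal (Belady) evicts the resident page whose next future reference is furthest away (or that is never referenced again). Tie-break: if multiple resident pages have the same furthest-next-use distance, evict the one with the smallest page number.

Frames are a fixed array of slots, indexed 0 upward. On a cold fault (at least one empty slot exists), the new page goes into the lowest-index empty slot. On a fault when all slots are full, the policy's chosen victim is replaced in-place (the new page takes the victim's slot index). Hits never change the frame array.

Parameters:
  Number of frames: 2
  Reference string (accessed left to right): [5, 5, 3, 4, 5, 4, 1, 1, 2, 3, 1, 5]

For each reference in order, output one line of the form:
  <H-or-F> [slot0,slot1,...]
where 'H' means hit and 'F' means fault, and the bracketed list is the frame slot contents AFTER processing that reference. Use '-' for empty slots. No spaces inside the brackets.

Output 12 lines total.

F [5,-]
H [5,-]
F [5,3]
F [5,4]
H [5,4]
H [5,4]
F [5,1]
H [5,1]
F [2,1]
F [3,1]
H [3,1]
F [3,5]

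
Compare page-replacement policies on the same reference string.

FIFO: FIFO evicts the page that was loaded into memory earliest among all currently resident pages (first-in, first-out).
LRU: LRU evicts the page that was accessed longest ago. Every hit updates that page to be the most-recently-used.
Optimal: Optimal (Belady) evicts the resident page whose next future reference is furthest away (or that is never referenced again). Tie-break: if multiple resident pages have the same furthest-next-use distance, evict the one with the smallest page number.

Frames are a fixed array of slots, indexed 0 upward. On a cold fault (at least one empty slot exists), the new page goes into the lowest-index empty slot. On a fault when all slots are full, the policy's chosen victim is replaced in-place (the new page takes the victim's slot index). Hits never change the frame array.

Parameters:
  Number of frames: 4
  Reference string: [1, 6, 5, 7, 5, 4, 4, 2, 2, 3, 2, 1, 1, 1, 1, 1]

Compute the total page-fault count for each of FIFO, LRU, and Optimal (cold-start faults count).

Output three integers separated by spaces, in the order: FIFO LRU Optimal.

Answer: 8 8 7

Derivation:
--- FIFO ---
  step 0: ref 1 -> FAULT, frames=[1,-,-,-] (faults so far: 1)
  step 1: ref 6 -> FAULT, frames=[1,6,-,-] (faults so far: 2)
  step 2: ref 5 -> FAULT, frames=[1,6,5,-] (faults so far: 3)
  step 3: ref 7 -> FAULT, frames=[1,6,5,7] (faults so far: 4)
  step 4: ref 5 -> HIT, frames=[1,6,5,7] (faults so far: 4)
  step 5: ref 4 -> FAULT, evict 1, frames=[4,6,5,7] (faults so far: 5)
  step 6: ref 4 -> HIT, frames=[4,6,5,7] (faults so far: 5)
  step 7: ref 2 -> FAULT, evict 6, frames=[4,2,5,7] (faults so far: 6)
  step 8: ref 2 -> HIT, frames=[4,2,5,7] (faults so far: 6)
  step 9: ref 3 -> FAULT, evict 5, frames=[4,2,3,7] (faults so far: 7)
  step 10: ref 2 -> HIT, frames=[4,2,3,7] (faults so far: 7)
  step 11: ref 1 -> FAULT, evict 7, frames=[4,2,3,1] (faults so far: 8)
  step 12: ref 1 -> HIT, frames=[4,2,3,1] (faults so far: 8)
  step 13: ref 1 -> HIT, frames=[4,2,3,1] (faults so far: 8)
  step 14: ref 1 -> HIT, frames=[4,2,3,1] (faults so far: 8)
  step 15: ref 1 -> HIT, frames=[4,2,3,1] (faults so far: 8)
  FIFO total faults: 8
--- LRU ---
  step 0: ref 1 -> FAULT, frames=[1,-,-,-] (faults so far: 1)
  step 1: ref 6 -> FAULT, frames=[1,6,-,-] (faults so far: 2)
  step 2: ref 5 -> FAULT, frames=[1,6,5,-] (faults so far: 3)
  step 3: ref 7 -> FAULT, frames=[1,6,5,7] (faults so far: 4)
  step 4: ref 5 -> HIT, frames=[1,6,5,7] (faults so far: 4)
  step 5: ref 4 -> FAULT, evict 1, frames=[4,6,5,7] (faults so far: 5)
  step 6: ref 4 -> HIT, frames=[4,6,5,7] (faults so far: 5)
  step 7: ref 2 -> FAULT, evict 6, frames=[4,2,5,7] (faults so far: 6)
  step 8: ref 2 -> HIT, frames=[4,2,5,7] (faults so far: 6)
  step 9: ref 3 -> FAULT, evict 7, frames=[4,2,5,3] (faults so far: 7)
  step 10: ref 2 -> HIT, frames=[4,2,5,3] (faults so far: 7)
  step 11: ref 1 -> FAULT, evict 5, frames=[4,2,1,3] (faults so far: 8)
  step 12: ref 1 -> HIT, frames=[4,2,1,3] (faults so far: 8)
  step 13: ref 1 -> HIT, frames=[4,2,1,3] (faults so far: 8)
  step 14: ref 1 -> HIT, frames=[4,2,1,3] (faults so far: 8)
  step 15: ref 1 -> HIT, frames=[4,2,1,3] (faults so far: 8)
  LRU total faults: 8
--- Optimal ---
  step 0: ref 1 -> FAULT, frames=[1,-,-,-] (faults so far: 1)
  step 1: ref 6 -> FAULT, frames=[1,6,-,-] (faults so far: 2)
  step 2: ref 5 -> FAULT, frames=[1,6,5,-] (faults so far: 3)
  step 3: ref 7 -> FAULT, frames=[1,6,5,7] (faults so far: 4)
  step 4: ref 5 -> HIT, frames=[1,6,5,7] (faults so far: 4)
  step 5: ref 4 -> FAULT, evict 5, frames=[1,6,4,7] (faults so far: 5)
  step 6: ref 4 -> HIT, frames=[1,6,4,7] (faults so far: 5)
  step 7: ref 2 -> FAULT, evict 4, frames=[1,6,2,7] (faults so far: 6)
  step 8: ref 2 -> HIT, frames=[1,6,2,7] (faults so far: 6)
  step 9: ref 3 -> FAULT, evict 6, frames=[1,3,2,7] (faults so far: 7)
  step 10: ref 2 -> HIT, frames=[1,3,2,7] (faults so far: 7)
  step 11: ref 1 -> HIT, frames=[1,3,2,7] (faults so far: 7)
  step 12: ref 1 -> HIT, frames=[1,3,2,7] (faults so far: 7)
  step 13: ref 1 -> HIT, frames=[1,3,2,7] (faults so far: 7)
  step 14: ref 1 -> HIT, frames=[1,3,2,7] (faults so far: 7)
  step 15: ref 1 -> HIT, frames=[1,3,2,7] (faults so far: 7)
  Optimal total faults: 7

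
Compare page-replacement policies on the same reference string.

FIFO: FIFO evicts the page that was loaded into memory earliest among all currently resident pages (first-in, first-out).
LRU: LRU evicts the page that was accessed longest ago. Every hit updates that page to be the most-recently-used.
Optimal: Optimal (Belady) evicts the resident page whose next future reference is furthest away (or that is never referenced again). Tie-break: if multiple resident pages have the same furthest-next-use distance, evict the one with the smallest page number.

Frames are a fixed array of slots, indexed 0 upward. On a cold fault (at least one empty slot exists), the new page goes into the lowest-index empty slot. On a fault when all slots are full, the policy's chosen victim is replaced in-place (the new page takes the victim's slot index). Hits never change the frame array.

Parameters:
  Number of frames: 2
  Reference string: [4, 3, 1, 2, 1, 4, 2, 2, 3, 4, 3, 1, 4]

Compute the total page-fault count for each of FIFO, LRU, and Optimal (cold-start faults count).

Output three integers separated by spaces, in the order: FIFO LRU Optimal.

Answer: 8 10 7

Derivation:
--- FIFO ---
  step 0: ref 4 -> FAULT, frames=[4,-] (faults so far: 1)
  step 1: ref 3 -> FAULT, frames=[4,3] (faults so far: 2)
  step 2: ref 1 -> FAULT, evict 4, frames=[1,3] (faults so far: 3)
  step 3: ref 2 -> FAULT, evict 3, frames=[1,2] (faults so far: 4)
  step 4: ref 1 -> HIT, frames=[1,2] (faults so far: 4)
  step 5: ref 4 -> FAULT, evict 1, frames=[4,2] (faults so far: 5)
  step 6: ref 2 -> HIT, frames=[4,2] (faults so far: 5)
  step 7: ref 2 -> HIT, frames=[4,2] (faults so far: 5)
  step 8: ref 3 -> FAULT, evict 2, frames=[4,3] (faults so far: 6)
  step 9: ref 4 -> HIT, frames=[4,3] (faults so far: 6)
  step 10: ref 3 -> HIT, frames=[4,3] (faults so far: 6)
  step 11: ref 1 -> FAULT, evict 4, frames=[1,3] (faults so far: 7)
  step 12: ref 4 -> FAULT, evict 3, frames=[1,4] (faults so far: 8)
  FIFO total faults: 8
--- LRU ---
  step 0: ref 4 -> FAULT, frames=[4,-] (faults so far: 1)
  step 1: ref 3 -> FAULT, frames=[4,3] (faults so far: 2)
  step 2: ref 1 -> FAULT, evict 4, frames=[1,3] (faults so far: 3)
  step 3: ref 2 -> FAULT, evict 3, frames=[1,2] (faults so far: 4)
  step 4: ref 1 -> HIT, frames=[1,2] (faults so far: 4)
  step 5: ref 4 -> FAULT, evict 2, frames=[1,4] (faults so far: 5)
  step 6: ref 2 -> FAULT, evict 1, frames=[2,4] (faults so far: 6)
  step 7: ref 2 -> HIT, frames=[2,4] (faults so far: 6)
  step 8: ref 3 -> FAULT, evict 4, frames=[2,3] (faults so far: 7)
  step 9: ref 4 -> FAULT, evict 2, frames=[4,3] (faults so far: 8)
  step 10: ref 3 -> HIT, frames=[4,3] (faults so far: 8)
  step 11: ref 1 -> FAULT, evict 4, frames=[1,3] (faults so far: 9)
  step 12: ref 4 -> FAULT, evict 3, frames=[1,4] (faults so far: 10)
  LRU total faults: 10
--- Optimal ---
  step 0: ref 4 -> FAULT, frames=[4,-] (faults so far: 1)
  step 1: ref 3 -> FAULT, frames=[4,3] (faults so far: 2)
  step 2: ref 1 -> FAULT, evict 3, frames=[4,1] (faults so far: 3)
  step 3: ref 2 -> FAULT, evict 4, frames=[2,1] (faults so far: 4)
  step 4: ref 1 -> HIT, frames=[2,1] (faults so far: 4)
  step 5: ref 4 -> FAULT, evict 1, frames=[2,4] (faults so far: 5)
  step 6: ref 2 -> HIT, frames=[2,4] (faults so far: 5)
  step 7: ref 2 -> HIT, frames=[2,4] (faults so far: 5)
  step 8: ref 3 -> FAULT, evict 2, frames=[3,4] (faults so far: 6)
  step 9: ref 4 -> HIT, frames=[3,4] (faults so far: 6)
  step 10: ref 3 -> HIT, frames=[3,4] (faults so far: 6)
  step 11: ref 1 -> FAULT, evict 3, frames=[1,4] (faults so far: 7)
  step 12: ref 4 -> HIT, frames=[1,4] (faults so far: 7)
  Optimal total faults: 7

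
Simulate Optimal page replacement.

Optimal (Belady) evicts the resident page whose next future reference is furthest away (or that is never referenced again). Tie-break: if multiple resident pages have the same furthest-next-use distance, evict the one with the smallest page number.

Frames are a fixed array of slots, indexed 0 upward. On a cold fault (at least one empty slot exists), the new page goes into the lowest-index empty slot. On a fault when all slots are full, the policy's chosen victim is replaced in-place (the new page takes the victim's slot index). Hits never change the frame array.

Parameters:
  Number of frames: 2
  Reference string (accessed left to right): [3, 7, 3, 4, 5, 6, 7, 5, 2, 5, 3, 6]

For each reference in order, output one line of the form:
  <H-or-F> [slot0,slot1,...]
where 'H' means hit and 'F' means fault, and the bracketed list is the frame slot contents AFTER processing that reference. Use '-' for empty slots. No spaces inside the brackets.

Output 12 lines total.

F [3,-]
F [3,7]
H [3,7]
F [4,7]
F [5,7]
F [6,7]
H [6,7]
F [6,5]
F [2,5]
H [2,5]
F [3,5]
F [6,5]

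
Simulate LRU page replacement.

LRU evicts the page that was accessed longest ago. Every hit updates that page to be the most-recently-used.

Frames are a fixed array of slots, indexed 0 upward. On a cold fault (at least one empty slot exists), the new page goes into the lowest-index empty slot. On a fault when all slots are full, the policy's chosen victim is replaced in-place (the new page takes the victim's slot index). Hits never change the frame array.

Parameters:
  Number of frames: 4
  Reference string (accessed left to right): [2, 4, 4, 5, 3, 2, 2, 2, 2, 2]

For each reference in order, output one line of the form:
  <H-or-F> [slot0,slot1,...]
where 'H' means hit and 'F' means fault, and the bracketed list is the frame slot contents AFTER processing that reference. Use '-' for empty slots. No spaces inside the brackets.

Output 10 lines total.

F [2,-,-,-]
F [2,4,-,-]
H [2,4,-,-]
F [2,4,5,-]
F [2,4,5,3]
H [2,4,5,3]
H [2,4,5,3]
H [2,4,5,3]
H [2,4,5,3]
H [2,4,5,3]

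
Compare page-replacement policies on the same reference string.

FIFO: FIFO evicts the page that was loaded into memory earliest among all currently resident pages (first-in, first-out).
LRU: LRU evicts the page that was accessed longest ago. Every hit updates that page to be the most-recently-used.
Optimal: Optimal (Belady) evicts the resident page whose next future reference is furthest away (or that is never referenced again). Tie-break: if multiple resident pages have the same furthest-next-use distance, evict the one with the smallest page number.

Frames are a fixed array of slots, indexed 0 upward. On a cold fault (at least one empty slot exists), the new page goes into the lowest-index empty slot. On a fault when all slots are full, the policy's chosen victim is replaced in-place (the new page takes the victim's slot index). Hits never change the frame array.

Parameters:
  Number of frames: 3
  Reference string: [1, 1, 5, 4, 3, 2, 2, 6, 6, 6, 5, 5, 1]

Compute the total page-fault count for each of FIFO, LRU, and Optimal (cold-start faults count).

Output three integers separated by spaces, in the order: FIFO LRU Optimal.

Answer: 8 8 6

Derivation:
--- FIFO ---
  step 0: ref 1 -> FAULT, frames=[1,-,-] (faults so far: 1)
  step 1: ref 1 -> HIT, frames=[1,-,-] (faults so far: 1)
  step 2: ref 5 -> FAULT, frames=[1,5,-] (faults so far: 2)
  step 3: ref 4 -> FAULT, frames=[1,5,4] (faults so far: 3)
  step 4: ref 3 -> FAULT, evict 1, frames=[3,5,4] (faults so far: 4)
  step 5: ref 2 -> FAULT, evict 5, frames=[3,2,4] (faults so far: 5)
  step 6: ref 2 -> HIT, frames=[3,2,4] (faults so far: 5)
  step 7: ref 6 -> FAULT, evict 4, frames=[3,2,6] (faults so far: 6)
  step 8: ref 6 -> HIT, frames=[3,2,6] (faults so far: 6)
  step 9: ref 6 -> HIT, frames=[3,2,6] (faults so far: 6)
  step 10: ref 5 -> FAULT, evict 3, frames=[5,2,6] (faults so far: 7)
  step 11: ref 5 -> HIT, frames=[5,2,6] (faults so far: 7)
  step 12: ref 1 -> FAULT, evict 2, frames=[5,1,6] (faults so far: 8)
  FIFO total faults: 8
--- LRU ---
  step 0: ref 1 -> FAULT, frames=[1,-,-] (faults so far: 1)
  step 1: ref 1 -> HIT, frames=[1,-,-] (faults so far: 1)
  step 2: ref 5 -> FAULT, frames=[1,5,-] (faults so far: 2)
  step 3: ref 4 -> FAULT, frames=[1,5,4] (faults so far: 3)
  step 4: ref 3 -> FAULT, evict 1, frames=[3,5,4] (faults so far: 4)
  step 5: ref 2 -> FAULT, evict 5, frames=[3,2,4] (faults so far: 5)
  step 6: ref 2 -> HIT, frames=[3,2,4] (faults so far: 5)
  step 7: ref 6 -> FAULT, evict 4, frames=[3,2,6] (faults so far: 6)
  step 8: ref 6 -> HIT, frames=[3,2,6] (faults so far: 6)
  step 9: ref 6 -> HIT, frames=[3,2,6] (faults so far: 6)
  step 10: ref 5 -> FAULT, evict 3, frames=[5,2,6] (faults so far: 7)
  step 11: ref 5 -> HIT, frames=[5,2,6] (faults so far: 7)
  step 12: ref 1 -> FAULT, evict 2, frames=[5,1,6] (faults so far: 8)
  LRU total faults: 8
--- Optimal ---
  step 0: ref 1 -> FAULT, frames=[1,-,-] (faults so far: 1)
  step 1: ref 1 -> HIT, frames=[1,-,-] (faults so far: 1)
  step 2: ref 5 -> FAULT, frames=[1,5,-] (faults so far: 2)
  step 3: ref 4 -> FAULT, frames=[1,5,4] (faults so far: 3)
  step 4: ref 3 -> FAULT, evict 4, frames=[1,5,3] (faults so far: 4)
  step 5: ref 2 -> FAULT, evict 3, frames=[1,5,2] (faults so far: 5)
  step 6: ref 2 -> HIT, frames=[1,5,2] (faults so far: 5)
  step 7: ref 6 -> FAULT, evict 2, frames=[1,5,6] (faults so far: 6)
  step 8: ref 6 -> HIT, frames=[1,5,6] (faults so far: 6)
  step 9: ref 6 -> HIT, frames=[1,5,6] (faults so far: 6)
  step 10: ref 5 -> HIT, frames=[1,5,6] (faults so far: 6)
  step 11: ref 5 -> HIT, frames=[1,5,6] (faults so far: 6)
  step 12: ref 1 -> HIT, frames=[1,5,6] (faults so far: 6)
  Optimal total faults: 6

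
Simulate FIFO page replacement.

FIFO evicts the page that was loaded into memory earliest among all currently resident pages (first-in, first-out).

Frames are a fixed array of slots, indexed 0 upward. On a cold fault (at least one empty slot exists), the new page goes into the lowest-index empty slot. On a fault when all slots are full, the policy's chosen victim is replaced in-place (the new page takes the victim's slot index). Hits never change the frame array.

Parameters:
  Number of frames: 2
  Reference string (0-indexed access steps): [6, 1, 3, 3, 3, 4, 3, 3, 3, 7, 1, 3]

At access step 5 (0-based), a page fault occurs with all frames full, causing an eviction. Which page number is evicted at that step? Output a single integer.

Step 0: ref 6 -> FAULT, frames=[6,-]
Step 1: ref 1 -> FAULT, frames=[6,1]
Step 2: ref 3 -> FAULT, evict 6, frames=[3,1]
Step 3: ref 3 -> HIT, frames=[3,1]
Step 4: ref 3 -> HIT, frames=[3,1]
Step 5: ref 4 -> FAULT, evict 1, frames=[3,4]
At step 5: evicted page 1

Answer: 1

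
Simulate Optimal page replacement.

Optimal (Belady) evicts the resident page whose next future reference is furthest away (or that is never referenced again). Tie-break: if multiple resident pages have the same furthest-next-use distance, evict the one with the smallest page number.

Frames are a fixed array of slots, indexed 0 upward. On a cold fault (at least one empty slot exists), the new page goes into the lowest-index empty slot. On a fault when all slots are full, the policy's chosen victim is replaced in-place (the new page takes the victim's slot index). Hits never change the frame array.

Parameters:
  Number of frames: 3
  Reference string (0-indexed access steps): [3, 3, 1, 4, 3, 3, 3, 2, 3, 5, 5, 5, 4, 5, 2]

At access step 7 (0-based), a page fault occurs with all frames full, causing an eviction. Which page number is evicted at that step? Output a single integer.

Answer: 1

Derivation:
Step 0: ref 3 -> FAULT, frames=[3,-,-]
Step 1: ref 3 -> HIT, frames=[3,-,-]
Step 2: ref 1 -> FAULT, frames=[3,1,-]
Step 3: ref 4 -> FAULT, frames=[3,1,4]
Step 4: ref 3 -> HIT, frames=[3,1,4]
Step 5: ref 3 -> HIT, frames=[3,1,4]
Step 6: ref 3 -> HIT, frames=[3,1,4]
Step 7: ref 2 -> FAULT, evict 1, frames=[3,2,4]
At step 7: evicted page 1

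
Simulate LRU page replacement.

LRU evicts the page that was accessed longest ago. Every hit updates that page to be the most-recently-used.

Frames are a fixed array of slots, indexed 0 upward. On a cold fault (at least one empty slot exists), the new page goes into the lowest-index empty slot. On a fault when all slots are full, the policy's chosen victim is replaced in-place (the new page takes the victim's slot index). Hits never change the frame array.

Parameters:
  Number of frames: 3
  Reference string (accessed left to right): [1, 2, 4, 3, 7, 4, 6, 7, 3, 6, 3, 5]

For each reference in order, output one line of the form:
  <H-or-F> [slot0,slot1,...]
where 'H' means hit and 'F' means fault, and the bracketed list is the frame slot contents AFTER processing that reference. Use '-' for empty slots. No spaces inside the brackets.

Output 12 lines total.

F [1,-,-]
F [1,2,-]
F [1,2,4]
F [3,2,4]
F [3,7,4]
H [3,7,4]
F [6,7,4]
H [6,7,4]
F [6,7,3]
H [6,7,3]
H [6,7,3]
F [6,5,3]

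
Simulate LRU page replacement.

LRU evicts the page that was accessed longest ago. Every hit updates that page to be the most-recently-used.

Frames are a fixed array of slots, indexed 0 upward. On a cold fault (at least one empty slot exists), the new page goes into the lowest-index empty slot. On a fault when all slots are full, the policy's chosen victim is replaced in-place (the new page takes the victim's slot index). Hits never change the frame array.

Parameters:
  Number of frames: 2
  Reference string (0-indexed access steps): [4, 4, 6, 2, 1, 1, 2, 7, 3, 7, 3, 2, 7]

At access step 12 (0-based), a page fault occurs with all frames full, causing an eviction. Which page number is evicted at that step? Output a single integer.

Step 0: ref 4 -> FAULT, frames=[4,-]
Step 1: ref 4 -> HIT, frames=[4,-]
Step 2: ref 6 -> FAULT, frames=[4,6]
Step 3: ref 2 -> FAULT, evict 4, frames=[2,6]
Step 4: ref 1 -> FAULT, evict 6, frames=[2,1]
Step 5: ref 1 -> HIT, frames=[2,1]
Step 6: ref 2 -> HIT, frames=[2,1]
Step 7: ref 7 -> FAULT, evict 1, frames=[2,7]
Step 8: ref 3 -> FAULT, evict 2, frames=[3,7]
Step 9: ref 7 -> HIT, frames=[3,7]
Step 10: ref 3 -> HIT, frames=[3,7]
Step 11: ref 2 -> FAULT, evict 7, frames=[3,2]
Step 12: ref 7 -> FAULT, evict 3, frames=[7,2]
At step 12: evicted page 3

Answer: 3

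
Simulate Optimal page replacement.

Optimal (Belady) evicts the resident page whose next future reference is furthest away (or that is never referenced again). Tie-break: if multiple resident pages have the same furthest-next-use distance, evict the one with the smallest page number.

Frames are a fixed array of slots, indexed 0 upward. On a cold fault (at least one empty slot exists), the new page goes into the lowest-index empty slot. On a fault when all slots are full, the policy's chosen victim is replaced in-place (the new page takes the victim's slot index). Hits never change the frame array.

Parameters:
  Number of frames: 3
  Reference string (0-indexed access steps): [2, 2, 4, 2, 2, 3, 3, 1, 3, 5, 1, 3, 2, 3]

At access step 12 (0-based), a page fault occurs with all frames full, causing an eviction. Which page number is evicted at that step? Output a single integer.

Answer: 1

Derivation:
Step 0: ref 2 -> FAULT, frames=[2,-,-]
Step 1: ref 2 -> HIT, frames=[2,-,-]
Step 2: ref 4 -> FAULT, frames=[2,4,-]
Step 3: ref 2 -> HIT, frames=[2,4,-]
Step 4: ref 2 -> HIT, frames=[2,4,-]
Step 5: ref 3 -> FAULT, frames=[2,4,3]
Step 6: ref 3 -> HIT, frames=[2,4,3]
Step 7: ref 1 -> FAULT, evict 4, frames=[2,1,3]
Step 8: ref 3 -> HIT, frames=[2,1,3]
Step 9: ref 5 -> FAULT, evict 2, frames=[5,1,3]
Step 10: ref 1 -> HIT, frames=[5,1,3]
Step 11: ref 3 -> HIT, frames=[5,1,3]
Step 12: ref 2 -> FAULT, evict 1, frames=[5,2,3]
At step 12: evicted page 1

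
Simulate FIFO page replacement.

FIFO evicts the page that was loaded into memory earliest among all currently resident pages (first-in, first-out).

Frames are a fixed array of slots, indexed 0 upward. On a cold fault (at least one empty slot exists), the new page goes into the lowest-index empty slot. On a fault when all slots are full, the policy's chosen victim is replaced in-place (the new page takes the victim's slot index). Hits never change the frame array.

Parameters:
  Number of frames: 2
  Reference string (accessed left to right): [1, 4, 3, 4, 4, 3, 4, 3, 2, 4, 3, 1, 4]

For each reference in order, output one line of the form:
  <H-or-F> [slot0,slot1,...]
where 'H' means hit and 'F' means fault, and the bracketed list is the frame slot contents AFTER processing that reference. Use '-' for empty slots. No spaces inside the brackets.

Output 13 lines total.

F [1,-]
F [1,4]
F [3,4]
H [3,4]
H [3,4]
H [3,4]
H [3,4]
H [3,4]
F [3,2]
F [4,2]
F [4,3]
F [1,3]
F [1,4]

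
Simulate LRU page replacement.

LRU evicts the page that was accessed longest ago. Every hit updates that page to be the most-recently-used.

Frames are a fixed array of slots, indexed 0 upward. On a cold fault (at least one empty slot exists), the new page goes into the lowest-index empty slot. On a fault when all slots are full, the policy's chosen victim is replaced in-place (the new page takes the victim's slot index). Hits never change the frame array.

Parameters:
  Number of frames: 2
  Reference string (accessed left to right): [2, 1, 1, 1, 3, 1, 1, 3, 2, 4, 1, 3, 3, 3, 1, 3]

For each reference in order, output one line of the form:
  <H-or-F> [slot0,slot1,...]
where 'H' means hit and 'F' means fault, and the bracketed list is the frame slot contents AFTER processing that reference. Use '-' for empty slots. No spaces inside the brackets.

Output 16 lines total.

F [2,-]
F [2,1]
H [2,1]
H [2,1]
F [3,1]
H [3,1]
H [3,1]
H [3,1]
F [3,2]
F [4,2]
F [4,1]
F [3,1]
H [3,1]
H [3,1]
H [3,1]
H [3,1]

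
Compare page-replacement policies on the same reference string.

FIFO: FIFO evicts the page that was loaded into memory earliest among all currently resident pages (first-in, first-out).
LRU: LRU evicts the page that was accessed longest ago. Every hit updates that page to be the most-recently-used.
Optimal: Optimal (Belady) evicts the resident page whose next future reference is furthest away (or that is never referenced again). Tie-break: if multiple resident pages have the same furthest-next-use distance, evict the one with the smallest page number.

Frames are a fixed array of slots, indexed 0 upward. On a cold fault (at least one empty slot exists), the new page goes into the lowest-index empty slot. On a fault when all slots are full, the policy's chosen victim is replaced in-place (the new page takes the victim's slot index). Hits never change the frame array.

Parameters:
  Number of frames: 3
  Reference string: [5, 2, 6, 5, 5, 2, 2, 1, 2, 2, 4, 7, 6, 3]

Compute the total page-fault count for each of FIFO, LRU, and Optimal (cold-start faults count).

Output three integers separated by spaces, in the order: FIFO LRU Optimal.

Answer: 8 8 7

Derivation:
--- FIFO ---
  step 0: ref 5 -> FAULT, frames=[5,-,-] (faults so far: 1)
  step 1: ref 2 -> FAULT, frames=[5,2,-] (faults so far: 2)
  step 2: ref 6 -> FAULT, frames=[5,2,6] (faults so far: 3)
  step 3: ref 5 -> HIT, frames=[5,2,6] (faults so far: 3)
  step 4: ref 5 -> HIT, frames=[5,2,6] (faults so far: 3)
  step 5: ref 2 -> HIT, frames=[5,2,6] (faults so far: 3)
  step 6: ref 2 -> HIT, frames=[5,2,6] (faults so far: 3)
  step 7: ref 1 -> FAULT, evict 5, frames=[1,2,6] (faults so far: 4)
  step 8: ref 2 -> HIT, frames=[1,2,6] (faults so far: 4)
  step 9: ref 2 -> HIT, frames=[1,2,6] (faults so far: 4)
  step 10: ref 4 -> FAULT, evict 2, frames=[1,4,6] (faults so far: 5)
  step 11: ref 7 -> FAULT, evict 6, frames=[1,4,7] (faults so far: 6)
  step 12: ref 6 -> FAULT, evict 1, frames=[6,4,7] (faults so far: 7)
  step 13: ref 3 -> FAULT, evict 4, frames=[6,3,7] (faults so far: 8)
  FIFO total faults: 8
--- LRU ---
  step 0: ref 5 -> FAULT, frames=[5,-,-] (faults so far: 1)
  step 1: ref 2 -> FAULT, frames=[5,2,-] (faults so far: 2)
  step 2: ref 6 -> FAULT, frames=[5,2,6] (faults so far: 3)
  step 3: ref 5 -> HIT, frames=[5,2,6] (faults so far: 3)
  step 4: ref 5 -> HIT, frames=[5,2,6] (faults so far: 3)
  step 5: ref 2 -> HIT, frames=[5,2,6] (faults so far: 3)
  step 6: ref 2 -> HIT, frames=[5,2,6] (faults so far: 3)
  step 7: ref 1 -> FAULT, evict 6, frames=[5,2,1] (faults so far: 4)
  step 8: ref 2 -> HIT, frames=[5,2,1] (faults so far: 4)
  step 9: ref 2 -> HIT, frames=[5,2,1] (faults so far: 4)
  step 10: ref 4 -> FAULT, evict 5, frames=[4,2,1] (faults so far: 5)
  step 11: ref 7 -> FAULT, evict 1, frames=[4,2,7] (faults so far: 6)
  step 12: ref 6 -> FAULT, evict 2, frames=[4,6,7] (faults so far: 7)
  step 13: ref 3 -> FAULT, evict 4, frames=[3,6,7] (faults so far: 8)
  LRU total faults: 8
--- Optimal ---
  step 0: ref 5 -> FAULT, frames=[5,-,-] (faults so far: 1)
  step 1: ref 2 -> FAULT, frames=[5,2,-] (faults so far: 2)
  step 2: ref 6 -> FAULT, frames=[5,2,6] (faults so far: 3)
  step 3: ref 5 -> HIT, frames=[5,2,6] (faults so far: 3)
  step 4: ref 5 -> HIT, frames=[5,2,6] (faults so far: 3)
  step 5: ref 2 -> HIT, frames=[5,2,6] (faults so far: 3)
  step 6: ref 2 -> HIT, frames=[5,2,6] (faults so far: 3)
  step 7: ref 1 -> FAULT, evict 5, frames=[1,2,6] (faults so far: 4)
  step 8: ref 2 -> HIT, frames=[1,2,6] (faults so far: 4)
  step 9: ref 2 -> HIT, frames=[1,2,6] (faults so far: 4)
  step 10: ref 4 -> FAULT, evict 1, frames=[4,2,6] (faults so far: 5)
  step 11: ref 7 -> FAULT, evict 2, frames=[4,7,6] (faults so far: 6)
  step 12: ref 6 -> HIT, frames=[4,7,6] (faults so far: 6)
  step 13: ref 3 -> FAULT, evict 4, frames=[3,7,6] (faults so far: 7)
  Optimal total faults: 7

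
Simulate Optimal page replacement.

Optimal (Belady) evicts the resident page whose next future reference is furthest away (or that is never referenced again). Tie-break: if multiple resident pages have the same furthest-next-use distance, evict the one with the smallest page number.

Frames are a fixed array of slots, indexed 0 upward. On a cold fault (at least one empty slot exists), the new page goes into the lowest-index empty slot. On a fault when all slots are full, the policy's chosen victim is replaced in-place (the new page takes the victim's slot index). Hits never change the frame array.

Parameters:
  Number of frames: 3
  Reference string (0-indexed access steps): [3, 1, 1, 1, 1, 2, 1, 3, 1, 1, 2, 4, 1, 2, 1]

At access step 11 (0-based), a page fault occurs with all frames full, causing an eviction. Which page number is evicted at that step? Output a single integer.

Step 0: ref 3 -> FAULT, frames=[3,-,-]
Step 1: ref 1 -> FAULT, frames=[3,1,-]
Step 2: ref 1 -> HIT, frames=[3,1,-]
Step 3: ref 1 -> HIT, frames=[3,1,-]
Step 4: ref 1 -> HIT, frames=[3,1,-]
Step 5: ref 2 -> FAULT, frames=[3,1,2]
Step 6: ref 1 -> HIT, frames=[3,1,2]
Step 7: ref 3 -> HIT, frames=[3,1,2]
Step 8: ref 1 -> HIT, frames=[3,1,2]
Step 9: ref 1 -> HIT, frames=[3,1,2]
Step 10: ref 2 -> HIT, frames=[3,1,2]
Step 11: ref 4 -> FAULT, evict 3, frames=[4,1,2]
At step 11: evicted page 3

Answer: 3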